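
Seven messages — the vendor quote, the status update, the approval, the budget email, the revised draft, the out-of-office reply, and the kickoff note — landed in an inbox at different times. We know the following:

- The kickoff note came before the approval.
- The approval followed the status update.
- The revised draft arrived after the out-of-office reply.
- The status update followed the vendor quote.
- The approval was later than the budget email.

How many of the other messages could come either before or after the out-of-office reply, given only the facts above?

5

Forced after the out-of-office reply: the revised draft.
That leaves the approval, the budget email, the kickoff note, the status update, and the vendor quote with no forced order relative to the out-of-office reply — 5.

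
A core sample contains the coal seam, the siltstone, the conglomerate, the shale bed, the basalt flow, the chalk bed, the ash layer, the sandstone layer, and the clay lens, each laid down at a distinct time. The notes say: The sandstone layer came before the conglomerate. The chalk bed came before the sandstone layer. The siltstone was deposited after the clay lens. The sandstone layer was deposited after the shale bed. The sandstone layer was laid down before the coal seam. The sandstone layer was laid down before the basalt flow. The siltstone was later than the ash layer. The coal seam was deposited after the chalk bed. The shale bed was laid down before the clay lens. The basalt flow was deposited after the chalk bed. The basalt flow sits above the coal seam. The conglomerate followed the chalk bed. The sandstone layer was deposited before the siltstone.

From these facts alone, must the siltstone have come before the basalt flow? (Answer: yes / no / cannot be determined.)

cannot be determined

No chain of stated constraints runs from the siltstone to the basalt flow, and none runs from the basalt flow to the siltstone either.
So the relative order of the siltstone and the basalt flow is not fixed by the given facts.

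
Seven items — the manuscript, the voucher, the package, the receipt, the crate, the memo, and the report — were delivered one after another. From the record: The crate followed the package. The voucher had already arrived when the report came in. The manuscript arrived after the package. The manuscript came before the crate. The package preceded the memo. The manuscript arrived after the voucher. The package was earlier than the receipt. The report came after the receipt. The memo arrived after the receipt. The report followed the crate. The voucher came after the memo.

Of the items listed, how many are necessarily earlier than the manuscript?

4

Directly stated before the manuscript: the package and the voucher.
The memo reaches the manuscript via the memo → the voucher → the manuscript.
The receipt reaches the manuscript via the receipt → the memo → the voucher → the manuscript.
No chain forces the crate (or any of the others) ahead of the manuscript.
That's the memo, the package, the receipt, and the voucher — 4 in all.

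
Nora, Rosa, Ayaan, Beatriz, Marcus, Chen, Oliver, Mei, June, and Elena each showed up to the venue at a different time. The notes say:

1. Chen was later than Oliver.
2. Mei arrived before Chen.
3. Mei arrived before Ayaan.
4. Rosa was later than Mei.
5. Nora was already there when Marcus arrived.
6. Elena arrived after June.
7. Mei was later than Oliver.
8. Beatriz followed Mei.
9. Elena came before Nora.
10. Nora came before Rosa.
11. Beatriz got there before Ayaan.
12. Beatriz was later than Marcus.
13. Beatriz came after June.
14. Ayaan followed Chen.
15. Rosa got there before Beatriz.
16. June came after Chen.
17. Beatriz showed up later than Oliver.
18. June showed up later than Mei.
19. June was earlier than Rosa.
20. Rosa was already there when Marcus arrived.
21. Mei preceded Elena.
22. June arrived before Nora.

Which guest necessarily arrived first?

Oliver has a chain of constraints placing them before every other guest, so Oliver must be first.

Oliver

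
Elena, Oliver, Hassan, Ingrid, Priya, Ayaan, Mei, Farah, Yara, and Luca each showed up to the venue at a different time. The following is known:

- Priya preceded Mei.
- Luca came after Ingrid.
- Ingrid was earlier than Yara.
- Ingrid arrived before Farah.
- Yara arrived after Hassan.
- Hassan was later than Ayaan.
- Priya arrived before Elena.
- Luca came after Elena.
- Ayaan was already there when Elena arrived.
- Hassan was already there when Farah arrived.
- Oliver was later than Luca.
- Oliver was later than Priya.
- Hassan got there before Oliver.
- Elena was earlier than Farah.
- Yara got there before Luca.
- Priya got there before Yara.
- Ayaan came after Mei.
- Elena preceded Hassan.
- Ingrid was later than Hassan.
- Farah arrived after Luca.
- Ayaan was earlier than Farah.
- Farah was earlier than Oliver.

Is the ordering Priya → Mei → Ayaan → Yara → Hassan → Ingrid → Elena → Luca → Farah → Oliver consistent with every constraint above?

The constraints require Hassan before Yara, but in the proposed sequence Yara appears ahead of Hassan. That one violation is enough.

no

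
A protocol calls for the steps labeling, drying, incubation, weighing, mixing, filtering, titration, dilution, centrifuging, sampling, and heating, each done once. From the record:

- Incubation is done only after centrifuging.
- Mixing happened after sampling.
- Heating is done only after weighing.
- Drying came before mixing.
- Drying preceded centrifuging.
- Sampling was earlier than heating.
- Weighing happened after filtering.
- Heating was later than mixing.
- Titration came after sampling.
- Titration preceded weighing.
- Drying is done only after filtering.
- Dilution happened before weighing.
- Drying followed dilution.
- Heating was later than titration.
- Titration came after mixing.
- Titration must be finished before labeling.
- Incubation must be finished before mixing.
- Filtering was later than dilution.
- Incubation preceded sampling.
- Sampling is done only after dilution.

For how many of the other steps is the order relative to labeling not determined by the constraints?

Forced before labeling: centrifuging, dilution, drying, filtering, incubation, mixing, sampling, and titration.
That leaves heating and weighing with no forced order relative to labeling — 2.

2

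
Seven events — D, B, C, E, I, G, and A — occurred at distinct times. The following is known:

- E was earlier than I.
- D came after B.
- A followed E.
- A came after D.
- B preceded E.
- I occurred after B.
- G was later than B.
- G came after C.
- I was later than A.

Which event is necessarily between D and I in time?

A

Tracing the constraints gives D → A → I, so A sits after D and before I.
No other event is forced both after D and before I.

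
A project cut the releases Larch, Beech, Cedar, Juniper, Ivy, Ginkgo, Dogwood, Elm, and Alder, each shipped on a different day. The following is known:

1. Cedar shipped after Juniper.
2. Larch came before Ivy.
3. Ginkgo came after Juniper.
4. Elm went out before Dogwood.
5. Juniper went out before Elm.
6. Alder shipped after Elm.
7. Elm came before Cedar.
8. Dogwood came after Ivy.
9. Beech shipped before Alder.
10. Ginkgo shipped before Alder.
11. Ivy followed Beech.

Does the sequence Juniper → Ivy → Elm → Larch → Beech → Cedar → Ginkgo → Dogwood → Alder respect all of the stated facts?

no

The constraints require Larch before Ivy, but in the proposed sequence Ivy appears ahead of Larch. That one violation is enough.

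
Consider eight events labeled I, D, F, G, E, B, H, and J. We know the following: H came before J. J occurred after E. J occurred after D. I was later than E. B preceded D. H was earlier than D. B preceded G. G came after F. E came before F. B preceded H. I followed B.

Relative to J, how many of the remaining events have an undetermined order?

Forced before J: B, D, E, and H.
That leaves F, G, and I with no forced order relative to J — 3.

3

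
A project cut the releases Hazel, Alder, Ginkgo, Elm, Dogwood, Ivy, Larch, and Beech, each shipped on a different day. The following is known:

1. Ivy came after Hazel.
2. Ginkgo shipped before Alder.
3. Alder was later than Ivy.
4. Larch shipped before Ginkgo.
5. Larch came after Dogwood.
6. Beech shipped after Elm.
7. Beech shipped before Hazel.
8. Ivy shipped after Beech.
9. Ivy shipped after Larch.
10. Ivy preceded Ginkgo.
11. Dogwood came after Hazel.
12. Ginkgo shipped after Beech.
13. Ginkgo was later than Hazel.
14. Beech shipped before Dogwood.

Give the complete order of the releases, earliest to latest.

Elm, Beech, Hazel, Dogwood, Larch, Ivy, Ginkgo, Alder

The constraints fix every adjacent pair, so only one ordering works:
Elm → Beech → Hazel → Dogwood → Larch → Ivy → Ginkgo → Alder.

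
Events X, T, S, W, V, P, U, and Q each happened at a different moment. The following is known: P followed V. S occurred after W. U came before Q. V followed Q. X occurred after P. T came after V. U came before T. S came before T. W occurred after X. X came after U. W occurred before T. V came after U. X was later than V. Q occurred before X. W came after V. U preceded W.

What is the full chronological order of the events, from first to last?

The constraints fix every adjacent pair, so only one ordering works:
U → Q → V → P → X → W → S → T.

U, Q, V, P, X, W, S, T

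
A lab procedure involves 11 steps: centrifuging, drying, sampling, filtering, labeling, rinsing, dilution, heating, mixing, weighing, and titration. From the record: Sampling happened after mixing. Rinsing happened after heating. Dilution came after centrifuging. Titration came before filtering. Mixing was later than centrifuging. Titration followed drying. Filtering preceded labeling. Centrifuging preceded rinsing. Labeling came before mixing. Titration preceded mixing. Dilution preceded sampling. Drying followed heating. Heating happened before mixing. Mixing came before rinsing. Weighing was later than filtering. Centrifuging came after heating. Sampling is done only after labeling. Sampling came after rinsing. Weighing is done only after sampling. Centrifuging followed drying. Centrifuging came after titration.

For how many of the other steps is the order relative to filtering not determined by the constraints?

Forced before filtering: drying, heating, and titration; forced after filtering: labeling, mixing, rinsing, sampling, and weighing.
That leaves centrifuging and dilution with no forced order relative to filtering — 2.

2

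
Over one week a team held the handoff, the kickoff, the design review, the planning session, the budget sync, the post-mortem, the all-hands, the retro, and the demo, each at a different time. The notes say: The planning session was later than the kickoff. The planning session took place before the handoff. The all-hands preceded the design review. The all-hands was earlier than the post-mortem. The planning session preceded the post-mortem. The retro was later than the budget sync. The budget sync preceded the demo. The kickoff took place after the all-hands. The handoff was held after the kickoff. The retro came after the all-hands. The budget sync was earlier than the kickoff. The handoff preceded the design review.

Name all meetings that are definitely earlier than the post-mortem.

Directly stated before the post-mortem: the all-hands and the planning session.
The budget sync reaches the post-mortem via the budget sync → the kickoff → the planning session → the post-mortem.
The kickoff reaches the post-mortem via the kickoff → the planning session → the post-mortem.

the all-hands, the budget sync, the kickoff, the planning session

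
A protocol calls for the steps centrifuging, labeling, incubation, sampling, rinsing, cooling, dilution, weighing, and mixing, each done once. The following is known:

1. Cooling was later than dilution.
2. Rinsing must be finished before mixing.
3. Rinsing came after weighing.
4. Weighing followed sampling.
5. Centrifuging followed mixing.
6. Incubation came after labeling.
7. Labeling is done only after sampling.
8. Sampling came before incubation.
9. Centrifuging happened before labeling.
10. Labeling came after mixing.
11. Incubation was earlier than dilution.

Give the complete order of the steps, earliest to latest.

sampling, weighing, rinsing, mixing, centrifuging, labeling, incubation, dilution, cooling

The constraints fix every adjacent pair, so only one ordering works:
sampling → weighing → rinsing → mixing → centrifuging → labeling → incubation → dilution → cooling.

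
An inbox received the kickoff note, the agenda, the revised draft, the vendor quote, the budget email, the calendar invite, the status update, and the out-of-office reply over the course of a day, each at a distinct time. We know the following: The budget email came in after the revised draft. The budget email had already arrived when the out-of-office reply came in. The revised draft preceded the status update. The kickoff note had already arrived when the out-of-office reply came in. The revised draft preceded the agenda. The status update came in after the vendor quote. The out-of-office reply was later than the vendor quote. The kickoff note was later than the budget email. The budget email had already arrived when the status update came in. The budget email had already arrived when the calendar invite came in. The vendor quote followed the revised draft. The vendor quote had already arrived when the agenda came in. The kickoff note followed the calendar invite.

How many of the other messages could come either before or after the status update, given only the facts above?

Forced before the status update: the budget email, the revised draft, and the vendor quote.
That leaves the agenda, the calendar invite, the kickoff note, and the out-of-office reply with no forced order relative to the status update — 4.

4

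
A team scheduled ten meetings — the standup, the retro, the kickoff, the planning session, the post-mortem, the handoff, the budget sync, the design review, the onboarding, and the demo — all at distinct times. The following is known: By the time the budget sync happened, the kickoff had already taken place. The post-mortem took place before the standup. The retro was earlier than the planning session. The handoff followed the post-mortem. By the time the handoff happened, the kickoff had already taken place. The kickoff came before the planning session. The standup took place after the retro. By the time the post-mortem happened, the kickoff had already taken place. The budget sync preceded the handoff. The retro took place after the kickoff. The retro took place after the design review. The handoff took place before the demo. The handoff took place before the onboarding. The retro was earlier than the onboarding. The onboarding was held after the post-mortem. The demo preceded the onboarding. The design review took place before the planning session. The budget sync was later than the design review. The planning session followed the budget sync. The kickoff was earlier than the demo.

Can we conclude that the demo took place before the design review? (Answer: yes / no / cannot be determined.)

no

Tracing the constraints gives the design review → the budget sync → the handoff → the demo, so the design review must come before the demo.
That means the demo cannot be before the design review.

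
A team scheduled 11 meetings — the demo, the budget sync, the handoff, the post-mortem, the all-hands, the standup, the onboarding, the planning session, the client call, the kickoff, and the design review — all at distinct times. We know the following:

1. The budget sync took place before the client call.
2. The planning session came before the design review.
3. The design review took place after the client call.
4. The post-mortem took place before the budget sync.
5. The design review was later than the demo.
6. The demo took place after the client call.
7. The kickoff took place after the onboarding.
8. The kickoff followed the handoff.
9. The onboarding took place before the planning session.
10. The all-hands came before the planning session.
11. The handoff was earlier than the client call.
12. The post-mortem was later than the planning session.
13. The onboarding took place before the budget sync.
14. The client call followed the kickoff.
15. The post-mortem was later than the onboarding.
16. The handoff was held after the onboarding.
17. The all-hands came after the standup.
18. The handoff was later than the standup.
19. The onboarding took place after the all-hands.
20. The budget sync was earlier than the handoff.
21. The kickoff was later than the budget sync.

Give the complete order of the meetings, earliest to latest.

the standup, the all-hands, the onboarding, the planning session, the post-mortem, the budget sync, the handoff, the kickoff, the client call, the demo, the design review

The constraints fix every adjacent pair, so only one ordering works:
the standup → the all-hands → the onboarding → the planning session → the post-mortem → the budget sync → the handoff → the kickoff → the client call → the demo → the design review.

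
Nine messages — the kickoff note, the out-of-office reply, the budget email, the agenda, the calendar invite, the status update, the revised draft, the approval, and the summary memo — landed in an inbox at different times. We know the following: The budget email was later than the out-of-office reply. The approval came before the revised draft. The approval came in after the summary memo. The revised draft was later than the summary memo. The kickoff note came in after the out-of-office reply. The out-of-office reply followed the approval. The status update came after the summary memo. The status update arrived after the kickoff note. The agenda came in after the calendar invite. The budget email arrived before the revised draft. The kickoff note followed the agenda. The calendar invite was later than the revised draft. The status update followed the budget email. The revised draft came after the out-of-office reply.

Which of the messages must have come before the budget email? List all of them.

the approval, the out-of-office reply, the summary memo

Directly stated before the budget email: the out-of-office reply.
The approval reaches the budget email via the approval → the out-of-office reply → the budget email.
The summary memo reaches the budget email via the summary memo → the approval → the out-of-office reply → the budget email.
No chain forces the kickoff note (or any of the others) ahead of the budget email.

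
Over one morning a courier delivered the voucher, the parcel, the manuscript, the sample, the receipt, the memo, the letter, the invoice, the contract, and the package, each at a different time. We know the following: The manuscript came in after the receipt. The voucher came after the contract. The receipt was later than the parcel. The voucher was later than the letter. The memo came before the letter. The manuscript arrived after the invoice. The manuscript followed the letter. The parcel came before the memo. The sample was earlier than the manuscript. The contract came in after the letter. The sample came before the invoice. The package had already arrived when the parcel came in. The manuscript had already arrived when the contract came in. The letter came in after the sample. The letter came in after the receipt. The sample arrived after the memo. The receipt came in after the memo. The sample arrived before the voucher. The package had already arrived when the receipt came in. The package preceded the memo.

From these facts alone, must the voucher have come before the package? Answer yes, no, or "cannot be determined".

no

Tracing the constraints gives the package → the memo → the letter → the voucher, so the package must come before the voucher.
That means the voucher cannot be before the package.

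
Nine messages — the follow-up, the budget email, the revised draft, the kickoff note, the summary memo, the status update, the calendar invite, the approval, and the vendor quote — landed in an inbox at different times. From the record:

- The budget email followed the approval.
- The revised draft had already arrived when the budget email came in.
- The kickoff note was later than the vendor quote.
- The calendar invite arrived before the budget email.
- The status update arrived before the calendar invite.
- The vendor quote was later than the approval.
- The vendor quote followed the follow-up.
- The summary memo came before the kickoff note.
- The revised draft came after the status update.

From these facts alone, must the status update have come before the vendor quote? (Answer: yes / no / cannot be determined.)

No chain of stated constraints runs from the status update to the vendor quote, and none runs from the vendor quote to the status update either.
So the relative order of the status update and the vendor quote is not fixed by the given facts.

cannot be determined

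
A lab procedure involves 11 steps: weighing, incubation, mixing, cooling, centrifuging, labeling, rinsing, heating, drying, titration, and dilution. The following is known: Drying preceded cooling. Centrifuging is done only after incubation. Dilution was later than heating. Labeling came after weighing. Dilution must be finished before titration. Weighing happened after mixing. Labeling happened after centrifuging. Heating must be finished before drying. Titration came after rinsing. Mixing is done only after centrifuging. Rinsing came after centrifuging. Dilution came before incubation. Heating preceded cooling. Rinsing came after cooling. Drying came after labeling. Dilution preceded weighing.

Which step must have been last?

Every other step has a chain of constraints placing it before titration, so titration is last.

titration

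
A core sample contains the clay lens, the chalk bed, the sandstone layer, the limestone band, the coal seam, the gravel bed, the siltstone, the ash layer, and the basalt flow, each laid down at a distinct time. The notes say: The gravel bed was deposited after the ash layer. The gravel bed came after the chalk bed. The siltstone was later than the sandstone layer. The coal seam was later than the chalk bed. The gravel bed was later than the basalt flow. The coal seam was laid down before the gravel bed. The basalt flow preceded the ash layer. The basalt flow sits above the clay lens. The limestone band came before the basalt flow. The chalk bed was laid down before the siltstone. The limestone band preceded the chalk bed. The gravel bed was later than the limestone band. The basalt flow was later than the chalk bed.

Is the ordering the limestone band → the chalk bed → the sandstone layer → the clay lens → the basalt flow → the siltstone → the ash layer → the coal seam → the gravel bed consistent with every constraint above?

yes

Check each stated constraint against the proposed order — e.g. the chalk bed is ahead of the gravel bed; the limestone band is ahead of the gravel bed. Every pair is in the required order; nothing is violated.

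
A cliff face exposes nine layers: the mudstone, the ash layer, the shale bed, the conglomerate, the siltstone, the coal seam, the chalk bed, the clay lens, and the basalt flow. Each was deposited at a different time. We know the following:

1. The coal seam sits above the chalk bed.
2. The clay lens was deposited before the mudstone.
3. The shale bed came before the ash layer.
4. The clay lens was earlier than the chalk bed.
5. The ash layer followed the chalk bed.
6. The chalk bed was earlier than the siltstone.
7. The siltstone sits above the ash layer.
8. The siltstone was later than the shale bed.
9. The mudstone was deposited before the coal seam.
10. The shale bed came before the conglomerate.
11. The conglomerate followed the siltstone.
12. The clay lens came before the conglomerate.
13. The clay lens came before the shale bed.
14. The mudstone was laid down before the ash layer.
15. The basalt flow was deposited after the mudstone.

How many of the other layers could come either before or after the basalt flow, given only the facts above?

Forced before the basalt flow: the clay lens and the mudstone.
That leaves the ash layer, the chalk bed, the coal seam, the conglomerate, the shale bed, and the siltstone with no forced order relative to the basalt flow — 6.

6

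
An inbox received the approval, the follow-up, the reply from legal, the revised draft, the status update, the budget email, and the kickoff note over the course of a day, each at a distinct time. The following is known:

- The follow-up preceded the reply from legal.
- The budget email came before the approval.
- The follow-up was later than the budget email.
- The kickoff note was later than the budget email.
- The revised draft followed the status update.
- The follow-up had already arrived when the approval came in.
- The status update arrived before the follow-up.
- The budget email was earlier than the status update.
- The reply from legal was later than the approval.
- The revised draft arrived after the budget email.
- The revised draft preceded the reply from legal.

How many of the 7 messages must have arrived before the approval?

Directly stated before the approval: the budget email and the follow-up.
The status update reaches the approval via the status update → the follow-up → the approval.
No chain forces the kickoff note (or any of the others) ahead of the approval.
That's the budget email, the follow-up, and the status update — 3 in all.

3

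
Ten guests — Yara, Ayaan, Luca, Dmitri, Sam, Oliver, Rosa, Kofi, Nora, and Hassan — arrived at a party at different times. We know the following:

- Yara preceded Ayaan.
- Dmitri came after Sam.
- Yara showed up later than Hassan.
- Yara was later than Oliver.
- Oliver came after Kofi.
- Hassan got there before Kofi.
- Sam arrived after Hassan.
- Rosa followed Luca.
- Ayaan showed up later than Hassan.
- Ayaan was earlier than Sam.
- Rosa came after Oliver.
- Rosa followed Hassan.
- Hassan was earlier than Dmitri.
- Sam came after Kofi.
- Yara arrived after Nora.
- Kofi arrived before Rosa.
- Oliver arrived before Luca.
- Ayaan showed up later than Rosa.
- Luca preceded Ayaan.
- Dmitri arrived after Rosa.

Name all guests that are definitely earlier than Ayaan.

Directly stated before Ayaan: Hassan, Luca, Rosa, and Yara.
Kofi reaches Ayaan via Kofi → Rosa → Ayaan.
Nora reaches Ayaan via Nora → Yara → Ayaan.
Oliver reaches Ayaan via Oliver → Luca → Ayaan.

Hassan, Kofi, Luca, Nora, Oliver, Rosa, Yara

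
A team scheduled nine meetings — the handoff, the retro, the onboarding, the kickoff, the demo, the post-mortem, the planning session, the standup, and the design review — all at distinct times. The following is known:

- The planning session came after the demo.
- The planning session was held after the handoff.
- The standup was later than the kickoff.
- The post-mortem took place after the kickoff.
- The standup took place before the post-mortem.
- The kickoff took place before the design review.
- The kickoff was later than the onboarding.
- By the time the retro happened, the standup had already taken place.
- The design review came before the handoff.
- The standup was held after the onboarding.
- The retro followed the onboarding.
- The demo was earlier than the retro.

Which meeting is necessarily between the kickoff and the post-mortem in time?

Tracing the constraints gives the kickoff → the standup → the post-mortem, so the standup sits after the kickoff and before the post-mortem.
No other meeting is forced both after the kickoff and before the post-mortem.

the standup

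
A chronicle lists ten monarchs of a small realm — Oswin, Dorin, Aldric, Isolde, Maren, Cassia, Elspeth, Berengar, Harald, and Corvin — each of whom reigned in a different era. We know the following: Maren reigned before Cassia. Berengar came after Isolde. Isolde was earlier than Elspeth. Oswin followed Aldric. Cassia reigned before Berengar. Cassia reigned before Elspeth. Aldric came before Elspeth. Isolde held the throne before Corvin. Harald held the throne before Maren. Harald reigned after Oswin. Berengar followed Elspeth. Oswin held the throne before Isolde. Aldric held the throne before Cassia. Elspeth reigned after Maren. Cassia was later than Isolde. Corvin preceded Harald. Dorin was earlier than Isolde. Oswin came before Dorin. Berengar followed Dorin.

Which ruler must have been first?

Aldric

Aldric has a chain of constraints placing them before every other ruler, so Aldric must be first.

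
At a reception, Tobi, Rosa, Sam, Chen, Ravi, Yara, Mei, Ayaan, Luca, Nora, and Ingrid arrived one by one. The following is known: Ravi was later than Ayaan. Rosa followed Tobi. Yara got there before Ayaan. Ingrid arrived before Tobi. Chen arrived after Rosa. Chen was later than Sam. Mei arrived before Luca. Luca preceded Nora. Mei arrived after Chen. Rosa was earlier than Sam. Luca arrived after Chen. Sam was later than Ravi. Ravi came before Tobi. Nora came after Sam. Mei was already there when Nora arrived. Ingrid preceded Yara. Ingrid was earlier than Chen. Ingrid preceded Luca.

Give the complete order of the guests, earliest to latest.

Ingrid, Yara, Ayaan, Ravi, Tobi, Rosa, Sam, Chen, Mei, Luca, Nora

The constraints fix every adjacent pair, so only one ordering works:
Ingrid → Yara → Ayaan → Ravi → Tobi → Rosa → Sam → Chen → Mei → Luca → Nora.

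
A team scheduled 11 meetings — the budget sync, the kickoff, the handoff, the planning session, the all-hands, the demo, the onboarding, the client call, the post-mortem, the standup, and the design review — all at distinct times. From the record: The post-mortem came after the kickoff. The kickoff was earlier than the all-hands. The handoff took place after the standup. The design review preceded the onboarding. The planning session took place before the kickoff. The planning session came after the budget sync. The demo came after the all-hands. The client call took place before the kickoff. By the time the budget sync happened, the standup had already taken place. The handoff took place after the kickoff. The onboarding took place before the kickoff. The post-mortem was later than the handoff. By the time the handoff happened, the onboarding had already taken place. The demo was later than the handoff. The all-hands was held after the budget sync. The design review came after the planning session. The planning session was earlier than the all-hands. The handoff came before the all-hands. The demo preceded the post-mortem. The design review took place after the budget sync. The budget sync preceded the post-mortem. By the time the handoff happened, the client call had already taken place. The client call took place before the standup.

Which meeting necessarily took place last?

Every other meeting has a chain of constraints placing it before the post-mortem, so the post-mortem is last.

the post-mortem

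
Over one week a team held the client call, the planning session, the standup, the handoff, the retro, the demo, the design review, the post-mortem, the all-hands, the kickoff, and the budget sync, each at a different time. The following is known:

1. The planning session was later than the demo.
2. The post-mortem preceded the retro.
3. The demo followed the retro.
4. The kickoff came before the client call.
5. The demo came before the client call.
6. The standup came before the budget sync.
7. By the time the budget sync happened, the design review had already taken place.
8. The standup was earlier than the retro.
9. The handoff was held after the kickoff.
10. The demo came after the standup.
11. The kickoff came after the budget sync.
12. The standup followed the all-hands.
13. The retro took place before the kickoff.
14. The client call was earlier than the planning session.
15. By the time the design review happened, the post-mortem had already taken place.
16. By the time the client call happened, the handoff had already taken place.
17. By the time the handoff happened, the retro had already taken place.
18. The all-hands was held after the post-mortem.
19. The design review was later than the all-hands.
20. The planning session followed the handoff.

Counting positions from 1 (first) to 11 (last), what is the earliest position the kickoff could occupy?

The all-hands, the budget sync, the design review, the post-mortem, the retro, and the standup must all come before the kickoff — 6 forced predecessors.
Nothing else is forced ahead of the kickoff, so its earliest slot is position 6 + 1 = 7.

7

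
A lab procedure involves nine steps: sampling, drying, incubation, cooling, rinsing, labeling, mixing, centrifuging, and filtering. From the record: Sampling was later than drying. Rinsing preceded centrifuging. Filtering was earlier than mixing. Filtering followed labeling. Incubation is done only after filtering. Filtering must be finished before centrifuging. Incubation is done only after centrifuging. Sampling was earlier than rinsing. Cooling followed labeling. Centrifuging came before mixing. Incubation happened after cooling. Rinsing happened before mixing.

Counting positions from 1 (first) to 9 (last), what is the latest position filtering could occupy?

Filtering must come before centrifuging, incubation, and mixing — 3 steps forced after it.
Everything else can be placed before filtering in some valid order, so filtering can sit as late as position 9 − 3 = 6.

6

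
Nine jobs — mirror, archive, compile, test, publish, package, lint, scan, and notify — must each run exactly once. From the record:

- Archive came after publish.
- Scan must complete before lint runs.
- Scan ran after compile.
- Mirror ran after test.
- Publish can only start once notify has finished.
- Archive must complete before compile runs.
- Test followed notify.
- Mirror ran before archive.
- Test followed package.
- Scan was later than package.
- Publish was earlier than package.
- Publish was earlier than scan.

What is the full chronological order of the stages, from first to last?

notify, publish, package, test, mirror, archive, compile, scan, lint

The constraints fix every adjacent pair, so only one ordering works:
notify → publish → package → test → mirror → archive → compile → scan → lint.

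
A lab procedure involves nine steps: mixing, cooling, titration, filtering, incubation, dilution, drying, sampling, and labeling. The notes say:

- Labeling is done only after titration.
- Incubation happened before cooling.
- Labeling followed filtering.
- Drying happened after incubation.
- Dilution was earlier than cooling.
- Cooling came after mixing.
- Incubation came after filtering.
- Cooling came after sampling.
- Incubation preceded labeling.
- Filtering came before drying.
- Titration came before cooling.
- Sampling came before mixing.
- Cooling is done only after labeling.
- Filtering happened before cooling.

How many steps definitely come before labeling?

3

Directly stated before labeling: filtering, incubation, and titration.
No chain forces mixing (or any of the others) ahead of labeling.
That's filtering, incubation, and titration — 3 in all.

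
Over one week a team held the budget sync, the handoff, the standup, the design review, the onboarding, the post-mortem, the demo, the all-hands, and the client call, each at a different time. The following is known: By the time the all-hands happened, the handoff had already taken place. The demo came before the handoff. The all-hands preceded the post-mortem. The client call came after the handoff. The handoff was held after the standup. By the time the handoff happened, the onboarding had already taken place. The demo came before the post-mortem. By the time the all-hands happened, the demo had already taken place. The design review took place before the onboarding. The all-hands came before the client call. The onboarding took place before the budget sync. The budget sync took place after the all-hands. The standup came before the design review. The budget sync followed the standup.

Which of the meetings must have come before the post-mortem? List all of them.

Directly stated before the post-mortem: the all-hands and the demo.
The design review reaches the post-mortem via the design review → the onboarding → the handoff → the all-hands → the post-mortem.
The handoff reaches the post-mortem via the handoff → the all-hands → the post-mortem.
The onboarding reaches the post-mortem via the onboarding → the handoff → the all-hands → the post-mortem.
Likewise the standup reaches the post-mortem by chaining the stated constraints.

the all-hands, the demo, the design review, the handoff, the onboarding, the standup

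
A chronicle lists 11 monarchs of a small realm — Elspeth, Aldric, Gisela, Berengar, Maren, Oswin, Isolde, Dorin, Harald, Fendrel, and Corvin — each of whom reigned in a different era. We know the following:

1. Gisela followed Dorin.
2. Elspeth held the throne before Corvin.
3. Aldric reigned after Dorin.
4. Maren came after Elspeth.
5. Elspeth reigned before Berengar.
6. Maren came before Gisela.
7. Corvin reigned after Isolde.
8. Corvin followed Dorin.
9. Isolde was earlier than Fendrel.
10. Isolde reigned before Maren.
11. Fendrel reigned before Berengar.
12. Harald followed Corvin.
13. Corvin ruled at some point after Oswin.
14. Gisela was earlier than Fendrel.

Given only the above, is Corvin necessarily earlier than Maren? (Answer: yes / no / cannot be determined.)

No chain of stated constraints runs from Corvin to Maren, and none runs from Maren to Corvin either.
So the relative order of Corvin and Maren is not fixed by the given facts.

cannot be determined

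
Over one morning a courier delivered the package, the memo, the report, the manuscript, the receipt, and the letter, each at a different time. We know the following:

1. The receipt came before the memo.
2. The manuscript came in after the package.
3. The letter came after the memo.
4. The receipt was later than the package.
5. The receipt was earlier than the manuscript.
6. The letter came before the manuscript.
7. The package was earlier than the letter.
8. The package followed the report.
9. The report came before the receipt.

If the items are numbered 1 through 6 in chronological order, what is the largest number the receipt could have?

The receipt must come before the letter, the manuscript, and the memo — 3 items forced after it.
Everything else can be placed before the receipt in some valid order, so the receipt can sit as late as position 6 − 3 = 3.

3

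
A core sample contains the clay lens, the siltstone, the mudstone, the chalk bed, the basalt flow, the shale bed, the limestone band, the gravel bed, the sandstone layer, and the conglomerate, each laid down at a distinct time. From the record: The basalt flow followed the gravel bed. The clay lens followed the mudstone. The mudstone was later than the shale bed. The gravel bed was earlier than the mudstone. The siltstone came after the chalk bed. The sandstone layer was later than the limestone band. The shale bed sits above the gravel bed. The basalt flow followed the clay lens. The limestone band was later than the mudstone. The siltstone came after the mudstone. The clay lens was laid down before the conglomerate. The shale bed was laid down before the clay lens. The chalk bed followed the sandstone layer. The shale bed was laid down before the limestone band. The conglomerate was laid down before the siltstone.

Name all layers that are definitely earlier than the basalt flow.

Directly stated before the basalt flow: the clay lens and the gravel bed.
The mudstone reaches the basalt flow via the mudstone → the clay lens → the basalt flow.
The shale bed reaches the basalt flow via the shale bed → the clay lens → the basalt flow.
No chain forces the limestone band (or any of the others) ahead of the basalt flow.

the clay lens, the gravel bed, the mudstone, the shale bed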